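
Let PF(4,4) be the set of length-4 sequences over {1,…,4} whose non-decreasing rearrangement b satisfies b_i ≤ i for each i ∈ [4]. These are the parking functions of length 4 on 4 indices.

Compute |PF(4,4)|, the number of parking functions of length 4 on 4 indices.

125

|PF(4,4)| = (4+1−4)·(4+1)^{4−1} = 1 · 125 = 125 (Pollak)
E.g. (3,2,1,1) → sorted (1,1,2,3): b_i ≤ i ∀i, a PF.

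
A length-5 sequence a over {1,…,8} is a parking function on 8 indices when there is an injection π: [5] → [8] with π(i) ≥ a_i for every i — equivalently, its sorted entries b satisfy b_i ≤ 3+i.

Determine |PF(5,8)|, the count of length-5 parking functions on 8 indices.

|PF(5,8)| = (9−5)·9^(5−1) = 4 · 6561 = 26244 (Pollak)
E.g. (1,2,6,7,4) → sorted (1,2,4,6,7): b_i ≤ 3+i ∀i, a PF.

26244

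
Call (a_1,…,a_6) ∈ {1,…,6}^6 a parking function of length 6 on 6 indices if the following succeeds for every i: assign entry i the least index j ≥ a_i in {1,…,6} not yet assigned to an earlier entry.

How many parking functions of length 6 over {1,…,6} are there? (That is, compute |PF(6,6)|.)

16807

|PF| = (6+1−6)·(6+1)^{6−1} = 1·16807 = 16807 (Konheim–Weiss)
E.g. (2,3,1,5,3,6) → sorted (1,2,3,3,5,6): b_i ≤ i ∀i, a PF.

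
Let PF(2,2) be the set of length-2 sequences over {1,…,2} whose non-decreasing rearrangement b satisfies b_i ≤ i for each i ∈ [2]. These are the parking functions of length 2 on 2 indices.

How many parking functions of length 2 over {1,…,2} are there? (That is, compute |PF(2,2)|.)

Count = (2+1−2)·(2+1)^{2−1} = 1·3 = 3
Check (2,1) → sorted (1,2): b_i ≤ i ∀i, a PF.

3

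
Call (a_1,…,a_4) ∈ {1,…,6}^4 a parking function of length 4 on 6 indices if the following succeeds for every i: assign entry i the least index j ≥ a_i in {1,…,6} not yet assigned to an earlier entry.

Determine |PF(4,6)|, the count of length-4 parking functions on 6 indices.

1029

|PF| = (7−4)·7^(4−1) = 3×343 = 1029
Example (5,4,5,2) → sorted (2,4,5,5): b_i ≤ 2+i ∀i, a PF.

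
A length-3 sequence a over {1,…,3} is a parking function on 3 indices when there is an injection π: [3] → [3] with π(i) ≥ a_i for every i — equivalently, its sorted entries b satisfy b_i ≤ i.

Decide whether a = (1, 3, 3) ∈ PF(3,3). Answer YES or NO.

Rearranged: b = (1, 3, 3).
  b_1=1 ≤ 1
  b_2=3 > 2
  fails at i=2 ⇒ NO

NO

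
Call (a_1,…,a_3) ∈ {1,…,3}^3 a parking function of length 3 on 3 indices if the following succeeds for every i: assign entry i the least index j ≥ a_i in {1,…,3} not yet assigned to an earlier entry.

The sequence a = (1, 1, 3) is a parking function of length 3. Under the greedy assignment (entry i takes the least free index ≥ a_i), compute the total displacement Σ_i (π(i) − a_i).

1

Σπ = 3·4/2 = 6 (π permutes [3]); Σa = 1+1+3 = 5; disp = 6−5 = 1.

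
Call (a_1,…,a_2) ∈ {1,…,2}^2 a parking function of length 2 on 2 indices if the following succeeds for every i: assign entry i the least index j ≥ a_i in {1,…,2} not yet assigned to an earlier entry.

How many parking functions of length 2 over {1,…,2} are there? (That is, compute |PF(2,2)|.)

3

Count = 1·3^1 = 1 · 3 = 3 (Konheim–Weiss)
E.g. (1,1) → sorted (1,1): b_i ≤ i ∀i, a PF.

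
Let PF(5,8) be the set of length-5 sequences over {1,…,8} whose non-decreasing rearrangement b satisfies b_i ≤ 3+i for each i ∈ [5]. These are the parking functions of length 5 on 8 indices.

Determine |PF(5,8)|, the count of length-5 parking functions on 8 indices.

|PF(5,8)| = (9−5)·9^(5−1) = 4·6561 = 26244 [KW]
One tuple (7,4,3,2,5) → sorted (2,3,4,5,7): b_i ≤ 3+i ∀i, a PF.

26244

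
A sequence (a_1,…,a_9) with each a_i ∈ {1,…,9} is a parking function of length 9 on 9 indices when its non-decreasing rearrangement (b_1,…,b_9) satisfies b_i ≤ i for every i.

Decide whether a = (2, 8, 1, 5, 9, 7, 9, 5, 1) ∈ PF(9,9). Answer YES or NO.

NO

Rearranged: b = (1, 1, 2, 5, 5, 7, 8, 9, 9).
  b_1=1 ≤ 1
  b_2=1 ≤ 2
  b_3=2 ≤ 3
  b_4=5 > 4
  fails at i=4 ⇒ NO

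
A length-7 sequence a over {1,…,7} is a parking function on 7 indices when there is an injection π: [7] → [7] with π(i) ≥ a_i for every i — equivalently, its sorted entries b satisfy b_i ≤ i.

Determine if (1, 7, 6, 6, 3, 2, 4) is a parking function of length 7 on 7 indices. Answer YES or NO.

NO

Sorted: b = (1, 2, 3, 4, 6, 6, 7).
  b_1=1 ≤ 1
  b_2=2 ≤ 2
  b_3=3 ≤ 3
  b_4=4 ≤ 4
  b_5=6 > 5
  fails at i=5 ⇒ NO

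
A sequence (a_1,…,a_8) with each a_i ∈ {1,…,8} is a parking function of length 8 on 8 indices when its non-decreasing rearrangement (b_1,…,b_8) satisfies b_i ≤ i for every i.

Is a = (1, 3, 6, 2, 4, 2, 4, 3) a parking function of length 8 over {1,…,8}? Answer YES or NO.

Order a: b = (1, 2, 2, 3, 3, 4, 4, 6).
  b_1=1 ≤ 1
  b_2=2 ≤ 2
  b_3=2 ≤ 3
  b_4=3 ≤ 4
  b_5=3 ≤ 5
  b_6=4 ≤ 6
  b_7=4 ≤ 7
  b_8=6 ≤ 8
All bounds hold ⇒ YES

YES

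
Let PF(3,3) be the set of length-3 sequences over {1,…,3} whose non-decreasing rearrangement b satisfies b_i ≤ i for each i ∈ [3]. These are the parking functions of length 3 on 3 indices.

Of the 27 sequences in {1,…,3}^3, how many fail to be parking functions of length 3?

11

#PF = (3+1−3)·(3+1)^{3−1} = 1 · 16 = 16 (Pollak)
Example (3,3,3) → sorted (3,3,3): b_1=3>1, not a PF.
So 27 − 16 = 11 fail.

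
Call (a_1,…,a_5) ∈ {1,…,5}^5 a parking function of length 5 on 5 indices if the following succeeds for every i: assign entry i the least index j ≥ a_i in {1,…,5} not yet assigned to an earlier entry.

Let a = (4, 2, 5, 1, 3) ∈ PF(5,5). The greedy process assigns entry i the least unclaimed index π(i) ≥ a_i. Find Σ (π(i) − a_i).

0

Σπ = 15 ({1..5} each once); Σa = 4+2+5+1+3 = 15; disp = 15−15 = 0.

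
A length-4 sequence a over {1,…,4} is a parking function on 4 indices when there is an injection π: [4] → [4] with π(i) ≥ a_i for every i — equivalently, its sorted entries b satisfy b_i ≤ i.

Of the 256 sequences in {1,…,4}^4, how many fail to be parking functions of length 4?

|PF| = 1·5^3 = 1 · 125 = 125 [KW]
One tuple (3,3,3,4) → sorted (3,3,3,4): b_1=3>1, not a PF.
Total 256; non-PF = 256−125 = 131

131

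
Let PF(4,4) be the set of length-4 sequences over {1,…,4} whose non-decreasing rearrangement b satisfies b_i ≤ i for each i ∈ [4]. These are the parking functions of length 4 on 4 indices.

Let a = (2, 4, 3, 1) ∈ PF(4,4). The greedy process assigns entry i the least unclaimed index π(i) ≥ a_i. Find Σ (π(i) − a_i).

Σπ = 4·5/2 = 10 (π permutes [4]); Σa = 2+4+3+1 = 10; disp = 10−10 = 0.

0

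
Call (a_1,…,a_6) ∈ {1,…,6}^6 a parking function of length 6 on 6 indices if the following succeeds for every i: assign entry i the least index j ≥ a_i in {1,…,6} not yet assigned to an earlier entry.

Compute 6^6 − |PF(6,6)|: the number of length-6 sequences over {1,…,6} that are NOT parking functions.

Count = 1·7^5 = 1×16807 = 16807
One tuple (5,4,5,5,3,5) → sorted (3,4,5,5,5,5): b_1=3>1, not a PF.
Total 46656; non-PF = 46656−16807 = 29849

29849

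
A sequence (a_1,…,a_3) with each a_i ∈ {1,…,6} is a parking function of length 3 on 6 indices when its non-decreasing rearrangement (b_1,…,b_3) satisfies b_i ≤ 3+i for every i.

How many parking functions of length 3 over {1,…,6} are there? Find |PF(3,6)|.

196

#PF = (6+1−3)·(6+1)^{3−1} = 4·49 = 196 (Pollak)
E.g. (3,5,3) → sorted (3,3,5): b_i ≤ 3+i ∀i, a PF.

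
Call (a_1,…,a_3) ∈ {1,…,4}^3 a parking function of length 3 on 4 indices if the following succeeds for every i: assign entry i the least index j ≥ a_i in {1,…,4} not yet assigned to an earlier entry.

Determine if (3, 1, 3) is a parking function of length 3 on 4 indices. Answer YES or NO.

Rearranged: b = (1, 3, 3).
  b_1=1 ≤ 2
  b_2=3 ≤ 3
  b_3=3 ≤ 4
All bounds hold ⇒ YES

YES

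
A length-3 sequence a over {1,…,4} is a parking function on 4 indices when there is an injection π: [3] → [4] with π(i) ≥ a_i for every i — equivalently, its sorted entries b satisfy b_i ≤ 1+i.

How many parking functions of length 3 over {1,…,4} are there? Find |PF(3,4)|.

50

|PF| = (4−3+1)·(4+1)^(3−1) = 2 · 25 = 50 [KW]
Example (2,1,1) → sorted (1,1,2): b_i ≤ 1+i ∀i, a PF.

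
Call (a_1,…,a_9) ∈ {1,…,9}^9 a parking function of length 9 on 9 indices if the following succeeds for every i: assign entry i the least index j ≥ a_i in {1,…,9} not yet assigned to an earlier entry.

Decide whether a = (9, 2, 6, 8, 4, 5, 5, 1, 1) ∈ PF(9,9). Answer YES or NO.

YES

Order a: b = (1, 1, 2, 4, 5, 5, 6, 8, 9).
  b_1=1 ≤ 1
  b_2=1 ≤ 2
  b_3=2 ≤ 3
  b_4=4 ≤ 4
  b_5=5 ≤ 5
  b_6=5 ≤ 6
  b_7=6 ≤ 7
  b_8=8 ≤ 8
  b_9=9 ≤ 9
All bounds hold ⇒ YES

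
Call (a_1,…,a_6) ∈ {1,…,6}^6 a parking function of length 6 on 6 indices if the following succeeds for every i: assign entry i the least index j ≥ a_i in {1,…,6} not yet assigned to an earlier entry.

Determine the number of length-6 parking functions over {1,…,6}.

Count = (6+1−6)·(6+1)^{6−1} = 1·16807 = 16807 (Konheim–Weiss)
One tuple (1,3,6,5,2,4) → sorted (1,2,3,4,5,6): b_i ≤ i ∀i, a PF.

16807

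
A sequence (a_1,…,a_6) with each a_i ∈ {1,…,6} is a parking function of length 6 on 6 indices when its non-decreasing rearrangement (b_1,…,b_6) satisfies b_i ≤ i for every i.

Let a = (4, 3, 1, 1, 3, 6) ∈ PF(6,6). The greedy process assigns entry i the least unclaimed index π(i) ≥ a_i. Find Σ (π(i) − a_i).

3

Σπ = 6·7/2 = 21 (π permutes [6]); Σa = 4+3+1+1+3+6 = 18; disp = 21−18 = 3.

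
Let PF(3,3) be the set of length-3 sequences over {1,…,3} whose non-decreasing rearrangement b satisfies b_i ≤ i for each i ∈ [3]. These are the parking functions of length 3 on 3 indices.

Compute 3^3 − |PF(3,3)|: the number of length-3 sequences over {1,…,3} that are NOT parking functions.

|PF(3,3)| = 1·4^2 = 1×16 = 16 [KW]
Check (3,3,3) → sorted (3,3,3): b_1=3>1, not a PF.
So 27 − 16 = 11 fail.

11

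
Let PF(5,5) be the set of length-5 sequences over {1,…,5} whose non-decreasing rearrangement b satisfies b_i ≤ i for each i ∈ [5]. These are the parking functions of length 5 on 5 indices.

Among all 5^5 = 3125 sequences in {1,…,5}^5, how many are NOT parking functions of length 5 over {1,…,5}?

|PF| = (6−5)·6^(5−1) = 1×1296 = 1296 (Konheim–Weiss)
Check (4,4,4,5,4) → sorted (4,4,4,4,5): b_1=4>1, not a PF.
5^5 − 1296 = 3125 − 1296 = 1829

1829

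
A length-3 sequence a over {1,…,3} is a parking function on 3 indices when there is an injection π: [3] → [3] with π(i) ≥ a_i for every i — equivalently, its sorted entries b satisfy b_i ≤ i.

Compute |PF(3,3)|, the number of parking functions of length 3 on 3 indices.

16

|PF| = (4−3)·4^(3−1) = 1·16 = 16 (Pollak)
One tuple (2,1,3) → sorted (1,2,3): b_i ≤ i ∀i, a PF.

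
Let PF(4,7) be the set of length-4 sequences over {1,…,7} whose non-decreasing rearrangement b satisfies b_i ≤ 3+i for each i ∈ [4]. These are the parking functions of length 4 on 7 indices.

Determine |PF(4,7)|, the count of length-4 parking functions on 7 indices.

|PF(4,7)| = 4·8^3 = 4×512 = 2048 (Pollak)
Example (3,7,5,5) → sorted (3,5,5,7): b_i ≤ 3+i ∀i, a PF.

2048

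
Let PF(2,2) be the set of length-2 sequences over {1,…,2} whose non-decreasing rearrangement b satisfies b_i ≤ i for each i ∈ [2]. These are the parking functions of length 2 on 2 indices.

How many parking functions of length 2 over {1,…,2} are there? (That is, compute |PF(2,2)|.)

Count = (2+1−2)·(2+1)^{2−1} = 1·3 = 3 [KW]
Check (1,1) → sorted (1,1): b_i ≤ i ∀i, a PF.

3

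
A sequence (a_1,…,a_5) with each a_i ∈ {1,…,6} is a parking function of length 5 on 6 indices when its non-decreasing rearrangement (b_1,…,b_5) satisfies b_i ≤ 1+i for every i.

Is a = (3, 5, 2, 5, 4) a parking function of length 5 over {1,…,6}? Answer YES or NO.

Rearranged: b = (2, 3, 4, 5, 5).
  b_1=2 ≤ 2
  b_2=3 ≤ 3
  b_3=4 ≤ 4
  b_4=5 ≤ 5
  b_5=5 ≤ 6
All bounds hold ⇒ YES

YES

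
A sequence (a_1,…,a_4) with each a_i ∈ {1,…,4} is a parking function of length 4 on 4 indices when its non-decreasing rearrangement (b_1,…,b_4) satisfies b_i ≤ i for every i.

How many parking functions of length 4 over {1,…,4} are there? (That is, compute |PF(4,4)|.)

125

#PF = (5−4)·5^(4−1) = 1 · 125 = 125 (Pollak)
Example (1,3,1,4) → sorted (1,1,3,4): b_i ≤ i ∀i, a PF.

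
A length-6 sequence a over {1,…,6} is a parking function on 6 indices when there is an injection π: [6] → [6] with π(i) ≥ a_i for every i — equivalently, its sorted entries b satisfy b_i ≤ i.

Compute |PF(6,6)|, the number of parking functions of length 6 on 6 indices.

|PF(6,6)| = (6−6+1)·(6+1)^(6−1) = 1 · 16807 = 16807 (Konheim–Weiss)
Example (1,3,5,2,3,3) → sorted (1,2,3,3,3,5): b_i ≤ i ∀i, a PF.

16807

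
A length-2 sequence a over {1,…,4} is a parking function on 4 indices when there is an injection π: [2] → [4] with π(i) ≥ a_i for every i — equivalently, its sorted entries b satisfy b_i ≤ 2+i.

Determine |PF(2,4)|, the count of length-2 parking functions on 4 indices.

15

#PF = (5−2)·5^(2−1) = 3×5 = 15
Example (3,2) → sorted (2,3): b_i ≤ 2+i ∀i, a PF.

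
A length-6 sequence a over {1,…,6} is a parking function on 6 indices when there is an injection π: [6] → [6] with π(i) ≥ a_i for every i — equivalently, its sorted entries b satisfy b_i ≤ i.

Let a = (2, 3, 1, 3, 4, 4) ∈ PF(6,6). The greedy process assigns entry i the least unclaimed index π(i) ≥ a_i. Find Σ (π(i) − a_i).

4

Σπ = 21 ({1..6} each once); Σa = 2+3+1+3+4+4 = 17; disp = 21−17 = 4.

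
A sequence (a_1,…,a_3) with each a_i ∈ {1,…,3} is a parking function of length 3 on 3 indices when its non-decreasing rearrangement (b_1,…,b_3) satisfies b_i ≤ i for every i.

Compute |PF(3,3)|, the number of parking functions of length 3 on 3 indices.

16

#PF = (4−3)·4^(3−1) = 1 · 16 = 16 (Konheim–Weiss)
Check (1,2,3) → sorted (1,2,3): b_i ≤ i ∀i, a PF.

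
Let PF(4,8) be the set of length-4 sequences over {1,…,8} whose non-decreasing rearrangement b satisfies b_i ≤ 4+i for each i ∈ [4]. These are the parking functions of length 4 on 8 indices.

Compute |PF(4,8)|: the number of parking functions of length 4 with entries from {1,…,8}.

|PF(4,8)| = 5·9^3 = 5 · 729 = 3645 (Pollak)
E.g. (2,5,8,7) → sorted (2,5,7,8): b_i ≤ 4+i ∀i, a PF.

3645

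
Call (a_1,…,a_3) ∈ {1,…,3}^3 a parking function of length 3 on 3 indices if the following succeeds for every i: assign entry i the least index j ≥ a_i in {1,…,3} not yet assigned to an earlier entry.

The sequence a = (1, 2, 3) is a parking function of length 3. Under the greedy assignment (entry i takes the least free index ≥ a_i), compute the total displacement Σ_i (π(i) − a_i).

0

Σπ(i) = 1+…+3 = 6; Σa = 1+2+3 = 6; disp = 6−6 = 0.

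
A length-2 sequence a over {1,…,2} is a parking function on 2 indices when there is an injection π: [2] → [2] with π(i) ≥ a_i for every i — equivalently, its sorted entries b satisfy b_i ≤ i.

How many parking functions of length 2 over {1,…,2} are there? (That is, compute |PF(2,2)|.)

Count = (3−2)·3^(2−1) = 1·3 = 3
One tuple (1,1) → sorted (1,1): b_i ≤ i ∀i, a PF.

3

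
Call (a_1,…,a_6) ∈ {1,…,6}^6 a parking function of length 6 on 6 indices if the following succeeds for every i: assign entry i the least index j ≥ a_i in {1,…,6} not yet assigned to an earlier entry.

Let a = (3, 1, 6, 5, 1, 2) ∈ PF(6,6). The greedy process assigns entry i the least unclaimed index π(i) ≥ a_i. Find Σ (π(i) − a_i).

3

Σπ = 21 ({1..6} each once); Σa = 3+1+6+5+1+2 = 18; disp = 21−18 = 3.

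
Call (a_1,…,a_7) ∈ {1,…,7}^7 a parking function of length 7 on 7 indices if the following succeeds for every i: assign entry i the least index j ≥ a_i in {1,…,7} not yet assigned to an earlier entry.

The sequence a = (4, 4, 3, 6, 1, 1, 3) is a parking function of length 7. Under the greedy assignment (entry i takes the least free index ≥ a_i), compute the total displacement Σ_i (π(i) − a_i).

6

Σπ(i) = 1+…+7 = 28; Σa = 4+4+3+6+1+1+3 = 22; disp = 28−22 = 6.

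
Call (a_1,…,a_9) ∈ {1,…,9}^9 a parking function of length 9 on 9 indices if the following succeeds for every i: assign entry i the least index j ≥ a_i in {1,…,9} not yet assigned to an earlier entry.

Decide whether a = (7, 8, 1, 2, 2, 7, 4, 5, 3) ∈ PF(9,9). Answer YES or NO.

Order a: b = (1, 2, 2, 3, 4, 5, 7, 7, 8).
  b_1=1 ≤ 1
  b_2=2 ≤ 2
  b_3=2 ≤ 3
  b_4=3 ≤ 4
  b_5=4 ≤ 5
  b_6=5 ≤ 6
  b_7=7 ≤ 7
  b_8=7 ≤ 8
  b_9=8 ≤ 9
All bounds hold ⇒ YES

YES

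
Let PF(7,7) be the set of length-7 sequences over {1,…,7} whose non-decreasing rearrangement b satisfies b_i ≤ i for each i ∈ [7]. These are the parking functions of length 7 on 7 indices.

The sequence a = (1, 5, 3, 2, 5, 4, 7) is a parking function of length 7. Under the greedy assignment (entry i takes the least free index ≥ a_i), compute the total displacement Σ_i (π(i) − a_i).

Σπ = 28 ({1..7} each once); Σa = 1+5+3+2+5+4+7 = 27; disp = 28−27 = 1.

1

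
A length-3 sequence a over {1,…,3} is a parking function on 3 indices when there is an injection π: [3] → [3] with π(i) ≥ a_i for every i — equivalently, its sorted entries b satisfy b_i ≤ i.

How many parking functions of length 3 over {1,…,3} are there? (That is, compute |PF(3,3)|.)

16

#PF = (3−3+1)·(3+1)^(3−1) = 1·16 = 16 (Pollak)
One tuple (2,1,3) → sorted (1,2,3): b_i ≤ i ∀i, a PF.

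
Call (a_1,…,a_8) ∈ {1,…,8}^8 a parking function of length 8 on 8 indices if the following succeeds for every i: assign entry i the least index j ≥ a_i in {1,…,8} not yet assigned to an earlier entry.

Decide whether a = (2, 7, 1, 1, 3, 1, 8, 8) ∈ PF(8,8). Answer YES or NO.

NO

Order a: b = (1, 1, 1, 2, 3, 7, 8, 8).
  b_1=1 ≤ 1
  b_2=1 ≤ 2
  b_3=1 ≤ 3
  b_4=2 ≤ 4
  b_5=3 ≤ 5
  b_6=7 > 6
  fails at i=6 ⇒ NO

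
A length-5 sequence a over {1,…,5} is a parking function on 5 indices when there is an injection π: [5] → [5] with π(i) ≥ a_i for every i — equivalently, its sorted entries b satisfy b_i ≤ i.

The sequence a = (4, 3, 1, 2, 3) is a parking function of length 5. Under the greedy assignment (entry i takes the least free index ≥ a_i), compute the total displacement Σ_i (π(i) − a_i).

2

Σπ(i) = 1+…+5 = 15; Σa = 4+3+1+2+3 = 13; disp = 15−13 = 2.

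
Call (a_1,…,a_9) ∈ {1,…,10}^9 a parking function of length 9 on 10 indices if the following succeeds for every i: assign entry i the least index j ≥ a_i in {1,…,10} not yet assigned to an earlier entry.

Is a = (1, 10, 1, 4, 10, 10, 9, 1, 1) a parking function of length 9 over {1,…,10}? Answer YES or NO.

NO

Order a: b = (1, 1, 1, 1, 4, 9, 10, 10, 10).
  b_1=1 ≤ 2
  b_2=1 ≤ 3
  b_3=1 ≤ 4
  b_4=1 ≤ 5
  b_5=4 ≤ 6
  b_6=9 > 7
  fails at i=6 ⇒ NO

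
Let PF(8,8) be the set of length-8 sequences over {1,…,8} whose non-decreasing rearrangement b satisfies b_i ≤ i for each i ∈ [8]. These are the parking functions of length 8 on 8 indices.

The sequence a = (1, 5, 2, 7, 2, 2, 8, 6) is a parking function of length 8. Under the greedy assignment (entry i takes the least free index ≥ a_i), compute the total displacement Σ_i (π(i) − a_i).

3

Σπ(i) = 1+…+8 = 36; Σa = 1+5+2+7+2+2+8+6 = 33; disp = 36−33 = 3.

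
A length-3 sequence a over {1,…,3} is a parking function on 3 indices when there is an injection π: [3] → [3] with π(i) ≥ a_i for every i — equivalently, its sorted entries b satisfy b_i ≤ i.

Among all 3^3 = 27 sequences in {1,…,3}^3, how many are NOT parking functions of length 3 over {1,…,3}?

11

#PF = (4−3)·4^(3−1) = 1 · 16 = 16 (Konheim–Weiss)
E.g. (3,3,2) → sorted (2,3,3): b_1=2>1, not a PF.
So 27 − 16 = 11 fail.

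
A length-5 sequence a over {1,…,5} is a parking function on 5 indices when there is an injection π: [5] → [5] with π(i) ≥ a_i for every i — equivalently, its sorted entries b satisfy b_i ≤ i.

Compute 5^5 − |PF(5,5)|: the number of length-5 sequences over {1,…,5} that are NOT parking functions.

1829

#PF = 1·6^4 = 1 · 1296 = 1296 [KW]
Check (5,1,5,5,1) → sorted (1,1,5,5,5): b_3=5>3, not a PF.
5^5 − 1296 = 3125 − 1296 = 1829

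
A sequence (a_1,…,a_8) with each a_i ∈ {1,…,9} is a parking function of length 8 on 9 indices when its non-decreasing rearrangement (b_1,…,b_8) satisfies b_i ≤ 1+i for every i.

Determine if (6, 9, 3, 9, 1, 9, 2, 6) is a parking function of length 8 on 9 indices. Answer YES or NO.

Order a: b = (1, 2, 3, 6, 6, 9, 9, 9).
  b_1=1 ≤ 2
  b_2=2 ≤ 3
  b_3=3 ≤ 4
  b_4=6 > 5
  fails at i=4 ⇒ NO

NO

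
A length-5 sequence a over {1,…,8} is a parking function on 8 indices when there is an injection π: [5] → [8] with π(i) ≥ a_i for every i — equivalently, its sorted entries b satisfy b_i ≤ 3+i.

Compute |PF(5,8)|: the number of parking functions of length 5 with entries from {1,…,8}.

26244

|PF(5,8)| = (8−5+1)·(8+1)^(5−1) = 4·6561 = 26244 (Konheim–Weiss)
E.g. (5,4,2,1,7) → sorted (1,2,4,5,7): b_i ≤ 3+i ∀i, a PF.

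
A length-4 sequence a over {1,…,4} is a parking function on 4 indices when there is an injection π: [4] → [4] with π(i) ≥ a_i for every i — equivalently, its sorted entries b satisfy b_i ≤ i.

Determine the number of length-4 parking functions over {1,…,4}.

125

|PF(4,4)| = (4+1−4)·(4+1)^{4−1} = 1 · 125 = 125
E.g. (4,1,1,2) → sorted (1,1,2,4): b_i ≤ i ∀i, a PF.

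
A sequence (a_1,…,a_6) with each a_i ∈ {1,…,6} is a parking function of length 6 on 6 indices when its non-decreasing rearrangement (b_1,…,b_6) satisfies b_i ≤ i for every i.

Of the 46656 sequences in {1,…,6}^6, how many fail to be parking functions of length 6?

29849

|PF(6,6)| = 1·7^5 = 1 · 16807 = 16807 [KW]
One tuple (6,5,5,6,3,5) → sorted (3,5,5,5,6,6): b_1=3>1, not a PF.
So 46656 − 16807 = 29849 fail.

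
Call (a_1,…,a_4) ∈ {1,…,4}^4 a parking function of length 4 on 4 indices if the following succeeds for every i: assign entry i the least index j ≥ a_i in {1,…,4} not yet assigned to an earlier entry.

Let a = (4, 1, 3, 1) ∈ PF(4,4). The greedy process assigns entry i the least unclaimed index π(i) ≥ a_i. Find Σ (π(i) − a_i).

Σπ(i) = 1+…+4 = 10; Σa = 4+1+3+1 = 9; disp = 10−9 = 1.

1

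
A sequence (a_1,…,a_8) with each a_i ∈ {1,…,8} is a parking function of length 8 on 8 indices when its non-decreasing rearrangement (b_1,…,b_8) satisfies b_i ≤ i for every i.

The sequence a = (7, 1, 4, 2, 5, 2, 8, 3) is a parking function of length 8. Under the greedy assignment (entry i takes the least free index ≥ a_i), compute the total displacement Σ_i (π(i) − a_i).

Σπ = 36 ({1..8} each once); Σa = 7+1+4+2+5+2+8+3 = 32; disp = 36−32 = 4.

4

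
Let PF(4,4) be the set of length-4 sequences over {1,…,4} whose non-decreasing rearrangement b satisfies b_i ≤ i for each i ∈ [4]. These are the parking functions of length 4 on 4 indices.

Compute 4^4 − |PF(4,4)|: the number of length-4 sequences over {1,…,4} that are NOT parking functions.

131

|PF| = (4−4+1)·(4+1)^(4−1) = 1·125 = 125 [KW]
E.g. (2,4,3,4) → sorted (2,3,4,4): b_1=2>1, not a PF.
So 256 − 125 = 131 fail.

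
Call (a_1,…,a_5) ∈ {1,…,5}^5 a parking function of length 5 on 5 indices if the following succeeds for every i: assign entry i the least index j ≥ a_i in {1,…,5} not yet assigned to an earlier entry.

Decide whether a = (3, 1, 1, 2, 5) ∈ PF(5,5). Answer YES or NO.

Rearranged: b = (1, 1, 2, 3, 5).
  b_1=1 ≤ 1
  b_2=1 ≤ 2
  b_3=2 ≤ 3
  b_4=3 ≤ 4
  b_5=5 ≤ 5
All bounds hold ⇒ YES

YES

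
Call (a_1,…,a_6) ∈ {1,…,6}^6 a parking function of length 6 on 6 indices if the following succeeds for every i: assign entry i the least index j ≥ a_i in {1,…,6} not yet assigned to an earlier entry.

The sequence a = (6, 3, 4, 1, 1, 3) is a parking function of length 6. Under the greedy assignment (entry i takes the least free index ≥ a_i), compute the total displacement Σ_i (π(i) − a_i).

3

Σπ = 21 ({1..6} each once); Σa = 6+3+4+1+1+3 = 18; disp = 21−18 = 3.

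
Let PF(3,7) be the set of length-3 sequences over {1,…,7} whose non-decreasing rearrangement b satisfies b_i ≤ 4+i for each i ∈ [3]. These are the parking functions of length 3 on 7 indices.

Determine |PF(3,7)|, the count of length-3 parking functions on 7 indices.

|PF(3,7)| = (7−3+1)·(7+1)^(3−1) = 5 · 64 = 320 (Pollak)
One tuple (1,4,1) → sorted (1,1,4): b_i ≤ 4+i ∀i, a PF.

320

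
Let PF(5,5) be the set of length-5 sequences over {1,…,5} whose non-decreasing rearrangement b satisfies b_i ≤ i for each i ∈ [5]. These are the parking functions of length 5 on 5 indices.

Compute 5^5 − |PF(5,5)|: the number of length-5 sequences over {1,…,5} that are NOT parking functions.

1829

#PF = (5−5+1)·(5+1)^(5−1) = 1×1296 = 1296 (Pollak)
Example (4,1,4,5,1) → sorted (1,1,4,4,5): b_3=4>3, not a PF.
So 3125 − 1296 = 1829 fail.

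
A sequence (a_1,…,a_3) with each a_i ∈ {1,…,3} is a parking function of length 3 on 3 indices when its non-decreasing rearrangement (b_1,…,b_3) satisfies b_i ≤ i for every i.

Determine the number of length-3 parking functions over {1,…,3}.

16

|PF| = (4−3)·4^(3−1) = 1·16 = 16 (Pollak)
Example (1,3,2) → sorted (1,2,3): b_i ≤ i ∀i, a PF.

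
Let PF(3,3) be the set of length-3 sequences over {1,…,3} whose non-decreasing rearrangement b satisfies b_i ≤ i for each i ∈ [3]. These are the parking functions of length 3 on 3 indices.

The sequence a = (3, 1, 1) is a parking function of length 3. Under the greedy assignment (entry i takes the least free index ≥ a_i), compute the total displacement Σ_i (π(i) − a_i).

Σπ(i) = 1+…+3 = 6; Σa = 3+1+1 = 5; disp = 6−5 = 1.

1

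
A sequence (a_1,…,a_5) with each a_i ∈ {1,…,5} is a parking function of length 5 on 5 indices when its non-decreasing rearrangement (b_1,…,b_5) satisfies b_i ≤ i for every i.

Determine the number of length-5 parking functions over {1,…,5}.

#PF = (5+1−5)·(5+1)^{5−1} = 1·1296 = 1296
Example (3,5,2,1,2) → sorted (1,2,2,3,5): b_i ≤ i ∀i, a PF.

1296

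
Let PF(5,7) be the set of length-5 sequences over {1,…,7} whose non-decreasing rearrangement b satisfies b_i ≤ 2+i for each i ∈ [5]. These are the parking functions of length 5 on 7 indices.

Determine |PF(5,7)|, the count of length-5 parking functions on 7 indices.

12288

Count = 3·8^4 = 3 · 4096 = 12288 (Pollak)
E.g. (6,5,4,2,2) → sorted (2,2,4,5,6): b_i ≤ 2+i ∀i, a PF.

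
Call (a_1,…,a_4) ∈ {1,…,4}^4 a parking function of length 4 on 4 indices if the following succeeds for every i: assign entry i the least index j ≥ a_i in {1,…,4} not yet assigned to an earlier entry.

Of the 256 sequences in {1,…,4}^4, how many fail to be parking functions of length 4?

131

#PF = 1·5^3 = 1·125 = 125 (Konheim–Weiss)
One tuple (3,4,4,4) → sorted (3,4,4,4): b_1=3>1, not a PF.
4^4 − 125 = 256 − 125 = 131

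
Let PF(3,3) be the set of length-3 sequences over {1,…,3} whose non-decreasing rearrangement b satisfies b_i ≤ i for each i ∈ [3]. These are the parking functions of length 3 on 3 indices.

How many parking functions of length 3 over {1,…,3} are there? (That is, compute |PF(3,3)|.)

Count = (3−3+1)·(3+1)^(3−1) = 1·16 = 16 (Pollak)
Check (1,2,2) → sorted (1,2,2): b_i ≤ i ∀i, a PF.

16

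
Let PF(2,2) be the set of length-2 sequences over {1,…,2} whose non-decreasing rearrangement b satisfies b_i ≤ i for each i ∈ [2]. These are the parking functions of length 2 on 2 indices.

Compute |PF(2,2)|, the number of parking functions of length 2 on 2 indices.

3

#PF = (2−2+1)·(2+1)^(2−1) = 1 · 3 = 3 [KW]
E.g. (1,1) → sorted (1,1): b_i ≤ i ∀i, a PF.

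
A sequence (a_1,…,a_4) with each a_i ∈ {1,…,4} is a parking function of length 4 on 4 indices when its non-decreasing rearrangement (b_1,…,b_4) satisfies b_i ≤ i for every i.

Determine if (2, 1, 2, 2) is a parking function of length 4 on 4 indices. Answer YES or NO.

YES

Rearranged: b = (1, 2, 2, 2).
  b_1=1 ≤ 1
  b_2=2 ≤ 2
  b_3=2 ≤ 3
  b_4=2 ≤ 4
All bounds hold ⇒ YES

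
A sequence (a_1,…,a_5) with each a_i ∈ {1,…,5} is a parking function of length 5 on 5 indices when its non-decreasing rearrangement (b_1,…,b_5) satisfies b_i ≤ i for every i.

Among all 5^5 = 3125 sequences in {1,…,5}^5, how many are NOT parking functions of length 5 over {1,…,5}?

1829

#PF = 1·6^4 = 1×1296 = 1296 (Pollak)
Example (3,1,5,3,4) → sorted (1,3,3,4,5): b_2=3>2, not a PF.
So 3125 − 1296 = 1829 fail.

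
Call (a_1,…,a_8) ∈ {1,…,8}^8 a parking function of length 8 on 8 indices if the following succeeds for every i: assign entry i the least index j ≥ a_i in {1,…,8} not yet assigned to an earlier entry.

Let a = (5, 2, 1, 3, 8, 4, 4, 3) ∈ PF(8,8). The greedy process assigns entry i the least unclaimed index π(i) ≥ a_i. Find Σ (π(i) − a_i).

Σπ(i) = 1+…+8 = 36; Σa = 5+2+1+3+8+4+4+3 = 30; disp = 36−30 = 6.

6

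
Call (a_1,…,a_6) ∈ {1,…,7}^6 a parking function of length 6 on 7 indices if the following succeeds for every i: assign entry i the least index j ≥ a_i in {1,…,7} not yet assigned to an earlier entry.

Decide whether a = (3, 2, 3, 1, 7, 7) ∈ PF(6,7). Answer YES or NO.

Order a: b = (1, 2, 3, 3, 7, 7).
  b_1=1 ≤ 2
  b_2=2 ≤ 3
  b_3=3 ≤ 4
  b_4=3 ≤ 5
  b_5=7 > 6
  fails at i=5 ⇒ NO

NO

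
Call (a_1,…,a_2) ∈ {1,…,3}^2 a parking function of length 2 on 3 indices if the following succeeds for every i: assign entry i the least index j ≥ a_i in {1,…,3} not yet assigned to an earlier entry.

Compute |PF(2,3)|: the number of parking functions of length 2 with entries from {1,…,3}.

|PF| = (3+1−2)·(3+1)^{2−1} = 2 · 4 = 8 [KW]
Check (3,1) → sorted (1,3): b_i ≤ 1+i ∀i, a PF.

8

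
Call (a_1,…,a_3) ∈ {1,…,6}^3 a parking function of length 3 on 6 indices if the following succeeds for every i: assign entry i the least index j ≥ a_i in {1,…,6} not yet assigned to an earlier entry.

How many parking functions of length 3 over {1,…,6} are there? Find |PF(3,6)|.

Count = (6−3+1)·(6+1)^(3−1) = 4×49 = 196 (Konheim–Weiss)
Check (1,2,6) → sorted (1,2,6): b_i ≤ 3+i ∀i, a PF.

196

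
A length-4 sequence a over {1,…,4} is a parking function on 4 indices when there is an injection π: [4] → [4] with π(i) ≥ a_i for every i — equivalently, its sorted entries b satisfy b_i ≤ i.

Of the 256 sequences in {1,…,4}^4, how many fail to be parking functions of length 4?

Count = (5−4)·5^(4−1) = 1×125 = 125 [KW]
One tuple (4,4,3,2) → sorted (2,3,4,4): b_1=2>1, not a PF.
So 256 − 125 = 131 fail.

131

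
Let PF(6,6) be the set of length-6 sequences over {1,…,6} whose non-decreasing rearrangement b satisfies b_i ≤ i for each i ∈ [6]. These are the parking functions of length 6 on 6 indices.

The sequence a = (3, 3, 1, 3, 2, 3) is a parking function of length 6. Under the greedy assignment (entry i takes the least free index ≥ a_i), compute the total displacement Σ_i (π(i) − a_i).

6

Σπ = 21 ({1..6} each once); Σa = 3+3+1+3+2+3 = 15; disp = 21−15 = 6.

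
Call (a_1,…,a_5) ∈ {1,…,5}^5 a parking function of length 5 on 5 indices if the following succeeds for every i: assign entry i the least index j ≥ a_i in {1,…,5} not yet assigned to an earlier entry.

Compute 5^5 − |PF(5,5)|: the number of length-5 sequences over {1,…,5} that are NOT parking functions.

Count = 1·6^4 = 1 · 1296 = 1296 (Pollak)
One tuple (3,5,3,5,5) → sorted (3,3,5,5,5): b_1=3>1, not a PF.
So 3125 − 1296 = 1829 fail.

1829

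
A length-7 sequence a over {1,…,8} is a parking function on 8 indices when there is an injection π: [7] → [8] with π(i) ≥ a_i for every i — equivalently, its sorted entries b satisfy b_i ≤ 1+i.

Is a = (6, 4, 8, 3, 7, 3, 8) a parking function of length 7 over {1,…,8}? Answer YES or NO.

Rearranged: b = (3, 3, 4, 6, 7, 8, 8).
  b_1=3 > 2
  fails at i=1 ⇒ NO

NO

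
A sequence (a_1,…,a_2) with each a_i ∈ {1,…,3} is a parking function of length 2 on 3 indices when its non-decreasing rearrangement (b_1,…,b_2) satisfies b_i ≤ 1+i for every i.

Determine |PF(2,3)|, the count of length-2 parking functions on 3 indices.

Count = (3+1−2)·(3+1)^{2−1} = 2 · 4 = 8 [KW]
Check (3,2) → sorted (2,3): b_i ≤ 1+i ∀i, a PF.

8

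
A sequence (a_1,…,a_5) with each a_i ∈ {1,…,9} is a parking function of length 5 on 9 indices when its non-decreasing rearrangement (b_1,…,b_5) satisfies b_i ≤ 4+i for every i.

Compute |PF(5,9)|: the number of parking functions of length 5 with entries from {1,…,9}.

50000

|PF(5,9)| = (9+1−5)·(9+1)^{5−1} = 5×10000 = 50000 (Pollak)
Example (1,5,5,8,3) → sorted (1,3,5,5,8): b_i ≤ 4+i ∀i, a PF.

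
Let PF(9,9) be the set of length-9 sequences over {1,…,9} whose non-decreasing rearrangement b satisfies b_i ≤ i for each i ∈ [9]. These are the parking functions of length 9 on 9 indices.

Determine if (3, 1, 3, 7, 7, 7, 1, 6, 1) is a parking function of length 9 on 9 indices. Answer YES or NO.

Rearranged: b = (1, 1, 1, 3, 3, 6, 7, 7, 7).
  b_1=1 ≤ 1
  b_2=1 ≤ 2
  b_3=1 ≤ 3
  b_4=3 ≤ 4
  b_5=3 ≤ 5
  b_6=6 ≤ 6
  b_7=7 ≤ 7
  b_8=7 ≤ 8
  b_9=7 ≤ 9
All bounds hold ⇒ YES

YES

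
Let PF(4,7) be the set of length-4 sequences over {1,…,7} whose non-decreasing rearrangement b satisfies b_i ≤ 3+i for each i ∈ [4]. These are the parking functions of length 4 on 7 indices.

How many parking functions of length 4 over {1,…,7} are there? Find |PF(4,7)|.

2048

#PF = (7−4+1)·(7+1)^(4−1) = 4 · 512 = 2048
E.g. (7,1,3,1) → sorted (1,1,3,7): b_i ≤ 3+i ∀i, a PF.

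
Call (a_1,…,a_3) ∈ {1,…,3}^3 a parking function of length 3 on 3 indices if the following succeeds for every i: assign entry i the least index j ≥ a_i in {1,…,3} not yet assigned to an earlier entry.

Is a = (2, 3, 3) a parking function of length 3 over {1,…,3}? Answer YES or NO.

Sorted: b = (2, 3, 3).
  b_1=2 > 1
  fails at i=1 ⇒ NO

NO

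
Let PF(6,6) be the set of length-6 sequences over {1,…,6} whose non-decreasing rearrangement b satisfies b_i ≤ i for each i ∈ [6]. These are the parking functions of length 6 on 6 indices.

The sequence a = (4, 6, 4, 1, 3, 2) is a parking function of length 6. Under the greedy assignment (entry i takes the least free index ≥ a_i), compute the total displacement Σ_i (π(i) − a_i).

Σπ = 6·7/2 = 21 (π permutes [6]); Σa = 4+6+4+1+3+2 = 20; disp = 21−20 = 1.

1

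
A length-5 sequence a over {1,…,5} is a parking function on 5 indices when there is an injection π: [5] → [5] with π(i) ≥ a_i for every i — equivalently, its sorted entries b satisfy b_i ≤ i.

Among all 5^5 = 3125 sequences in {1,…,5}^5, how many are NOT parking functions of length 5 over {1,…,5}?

|PF(5,5)| = (5+1−5)·(5+1)^{5−1} = 1·1296 = 1296 [KW]
E.g. (5,5,5,5,2) → sorted (2,5,5,5,5): b_1=2>1, not a PF.
So 3125 − 1296 = 1829 fail.

1829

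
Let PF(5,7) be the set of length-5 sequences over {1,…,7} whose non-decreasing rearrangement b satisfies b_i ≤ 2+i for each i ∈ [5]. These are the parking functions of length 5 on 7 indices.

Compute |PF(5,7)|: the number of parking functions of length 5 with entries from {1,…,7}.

|PF(5,7)| = (8−5)·8^(5−1) = 3 · 4096 = 12288 [KW]
Example (3,6,3,1,2) → sorted (1,2,3,3,6): b_i ≤ 2+i ∀i, a PF.

12288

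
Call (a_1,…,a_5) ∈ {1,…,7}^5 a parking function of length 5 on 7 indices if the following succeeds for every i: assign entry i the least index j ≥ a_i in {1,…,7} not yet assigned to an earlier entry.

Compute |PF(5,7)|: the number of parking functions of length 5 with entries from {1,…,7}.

|PF| = 3·8^4 = 3×4096 = 12288 [KW]
Check (2,3,6,1,1) → sorted (1,1,2,3,6): b_i ≤ 2+i ∀i, a PF.

12288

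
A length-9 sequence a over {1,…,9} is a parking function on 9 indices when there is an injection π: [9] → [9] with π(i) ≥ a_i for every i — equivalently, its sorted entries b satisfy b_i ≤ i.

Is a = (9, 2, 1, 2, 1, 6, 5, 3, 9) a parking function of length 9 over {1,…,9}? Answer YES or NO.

NO

Order a: b = (1, 1, 2, 2, 3, 5, 6, 9, 9).
  b_1=1 ≤ 1
  b_2=1 ≤ 2
  b_3=2 ≤ 3
  b_4=2 ≤ 4
  b_5=3 ≤ 5
  b_6=5 ≤ 6
  b_7=6 ≤ 7
  b_8=9 > 8
  fails at i=8 ⇒ NO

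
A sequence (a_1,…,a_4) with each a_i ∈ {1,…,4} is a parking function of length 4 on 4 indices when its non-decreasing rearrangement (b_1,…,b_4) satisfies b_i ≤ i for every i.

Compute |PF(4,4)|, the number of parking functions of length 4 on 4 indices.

Count = 1·5^3 = 1 · 125 = 125 [KW]
Check (1,2,3,3) → sorted (1,2,3,3): b_i ≤ i ∀i, a PF.

125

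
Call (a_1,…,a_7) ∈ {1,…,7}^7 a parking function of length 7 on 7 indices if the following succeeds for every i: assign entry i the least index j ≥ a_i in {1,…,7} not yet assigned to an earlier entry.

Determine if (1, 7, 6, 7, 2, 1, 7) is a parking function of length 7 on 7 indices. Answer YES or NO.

Order a: b = (1, 1, 2, 6, 7, 7, 7).
  b_1=1 ≤ 1
  b_2=1 ≤ 2
  b_3=2 ≤ 3
  b_4=6 > 4
  fails at i=4 ⇒ NO

NO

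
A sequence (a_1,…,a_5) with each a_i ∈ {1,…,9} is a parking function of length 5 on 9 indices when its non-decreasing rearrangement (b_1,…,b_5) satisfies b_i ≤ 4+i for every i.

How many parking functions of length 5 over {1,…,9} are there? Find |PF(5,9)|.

|PF(5,9)| = (9−5+1)·(9+1)^(5−1) = 5×10000 = 50000 (Pollak)
E.g. (7,6,5,6,3) → sorted (3,5,6,6,7): b_i ≤ 4+i ∀i, a PF.

50000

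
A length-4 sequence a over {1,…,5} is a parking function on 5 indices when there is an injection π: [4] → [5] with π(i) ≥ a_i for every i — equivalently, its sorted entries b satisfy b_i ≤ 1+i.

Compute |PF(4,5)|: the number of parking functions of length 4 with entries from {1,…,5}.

|PF| = 2·6^3 = 2 · 216 = 432 (Pollak)
One tuple (2,2,5,2) → sorted (2,2,2,5): b_i ≤ 1+i ∀i, a PF.

432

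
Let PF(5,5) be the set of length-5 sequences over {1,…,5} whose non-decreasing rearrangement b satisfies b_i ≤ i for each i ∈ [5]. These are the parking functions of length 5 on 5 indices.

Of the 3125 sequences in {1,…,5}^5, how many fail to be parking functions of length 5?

1829

|PF(5,5)| = (5−5+1)·(5+1)^(5−1) = 1 · 1296 = 1296 (Konheim–Weiss)
E.g. (4,3,3,3,2) → sorted (2,3,3,3,4): b_1=2>1, not a PF.
So 3125 − 1296 = 1829 fail.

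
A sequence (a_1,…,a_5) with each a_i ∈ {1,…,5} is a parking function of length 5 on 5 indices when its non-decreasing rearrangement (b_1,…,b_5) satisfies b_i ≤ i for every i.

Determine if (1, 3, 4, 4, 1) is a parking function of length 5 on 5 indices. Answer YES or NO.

YES

Rearranged: b = (1, 1, 3, 4, 4).
  b_1=1 ≤ 1
  b_2=1 ≤ 2
  b_3=3 ≤ 3
  b_4=4 ≤ 4
  b_5=4 ≤ 5
All bounds hold ⇒ YES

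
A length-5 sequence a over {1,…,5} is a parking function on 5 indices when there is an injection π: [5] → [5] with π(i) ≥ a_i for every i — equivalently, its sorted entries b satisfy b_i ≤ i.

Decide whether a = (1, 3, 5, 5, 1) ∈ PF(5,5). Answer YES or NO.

NO

Sorted: b = (1, 1, 3, 5, 5).
  b_1=1 ≤ 1
  b_2=1 ≤ 2
  b_3=3 ≤ 3
  b_4=5 > 4
  fails at i=4 ⇒ NO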